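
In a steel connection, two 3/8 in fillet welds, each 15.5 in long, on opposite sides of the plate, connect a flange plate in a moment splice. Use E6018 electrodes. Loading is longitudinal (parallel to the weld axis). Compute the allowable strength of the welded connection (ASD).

E60XX → F_EXX = 60 ksi.
Effective throat t_e = 0.707 × 0.375 = 0.2651 in.
Total length L = 31 in; A_we = 0.2651 × 31 = 8.219 in².
F_nw = 0.6 F_EXX = 0.6 × 60 = 36 ksi.
R_n = 36 × 8.219 = 295.9 kips; R_n/Ω = 295.9/2.0 = 147.9 kips.

R_n/Ω ≈ 148 kips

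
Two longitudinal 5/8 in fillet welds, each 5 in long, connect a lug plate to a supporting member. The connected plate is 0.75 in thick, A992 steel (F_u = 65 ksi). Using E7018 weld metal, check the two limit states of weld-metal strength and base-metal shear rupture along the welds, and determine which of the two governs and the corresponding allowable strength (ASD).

E70XX → F_EXX = 70 ksi.
t_e = 0.707 × 0.625 = 0.4419 in; L = 10 in.
Weld metal: R_n/Ω = (1/2.0) × 0.6 × 70 × 0.4419 × 10 = 92.79 kips.
Base metal (shear rupture): R_n/Ω = (1/2.0) × 0.6 × 65 × 0.75 × 10 = 146.2 kips.
Governing: weld metal.

R_n/Ω ≈ 92.8 kips (weld metal governs)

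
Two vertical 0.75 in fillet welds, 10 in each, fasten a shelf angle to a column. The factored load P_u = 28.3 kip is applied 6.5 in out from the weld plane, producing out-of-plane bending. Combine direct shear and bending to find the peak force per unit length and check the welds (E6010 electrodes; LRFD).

f_max ≈ 5.7 kip/in; adequate

E60XX → F_EXX = 60 ksi.
L_w = 2 × 10 = 20 in; section modulus (unit throat) S = 2 × L²/6 = 33.33 in².
Direct shear f_v = P/L_w = 28.3/20 = 1.415 kip/in.
Moment M = P × e = 28.3 × 6.5 = 183.95 kip·in; bending f_b = M/S = 5.519 kip/in.
f_max = √(f_v² + f_b²) = √(1.415² + 5.519²) = 5.697 kip/in.
φr_n = 0.75 × 0.6 × 60 × (0.707 × 0.75) = 14.32 kip/in → adequate.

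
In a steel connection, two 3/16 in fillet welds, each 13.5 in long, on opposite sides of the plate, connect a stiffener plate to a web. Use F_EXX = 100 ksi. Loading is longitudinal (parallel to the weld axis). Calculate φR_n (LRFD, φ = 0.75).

φR_n ≈ 161 kips

Effective throat t_e = 0.707 × 0.1875 = 0.1326 in.
Total length L = 27 in; A_we = 0.1326 × 27 = 3.579 in².
F_nw = 0.6 F_EXX = 0.6 × 100 = 60 ksi.
φR_n = 0.75 × 60 × 3.579 = 161.1 kips.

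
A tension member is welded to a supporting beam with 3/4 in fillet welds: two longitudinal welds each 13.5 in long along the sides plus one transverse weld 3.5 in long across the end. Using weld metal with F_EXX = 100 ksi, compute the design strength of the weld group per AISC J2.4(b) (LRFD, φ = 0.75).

φR_n ≈ 728 kips

t_e = 0.707 × 0.75 = 0.5302 in.
R_nwl = 0.6 × 100 × 0.5302 × 27 = 859 kips (longitudinal, 2 welds).
R_nwt = 0.6 × 100 × 0.5302 × 3.5 = 111.4 kips (transverse, base value).
(i) R_nwl + R_nwt = 970.4 kips; (ii) 0.85 R_nwl + 1.5 R_nwt = 897.2 kips.
R_n = max = 970.4 kips [governs: (i)]; φR_n = 727.8 kips.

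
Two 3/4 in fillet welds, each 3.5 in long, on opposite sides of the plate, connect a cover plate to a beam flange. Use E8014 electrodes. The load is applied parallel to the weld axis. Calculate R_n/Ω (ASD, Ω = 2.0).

E80XX → F_EXX = 80 ksi.
Effective throat t_e = 0.707 × 0.75 = 0.5302 in.
Total length L = 7 in; A_we = 0.5302 × 7 = 3.712 in².
F_nw = 0.6 F_EXX = 0.6 × 80 = 48 ksi.
R_n = 48 × 3.712 = 178.2 kips; R_n/Ω = 178.2/2.0 = 89.08 kips.

R_n/Ω ≈ 89.1 kips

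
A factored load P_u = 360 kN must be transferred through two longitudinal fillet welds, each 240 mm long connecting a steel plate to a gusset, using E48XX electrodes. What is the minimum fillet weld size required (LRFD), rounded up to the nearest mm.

w = 5 mm

E48XX → F_EXX = 480 MPa.
Total weld length L = 480 mm.
Required throat t_e = P_u / (φ × 0.6 F_EXX × L) = 360 / (0.75 × 0.6 × 480 × 480 × 10⁻³) = 3.472 mm.
Required leg w = t_e / 0.707 = 4.911 mm → use 5 mm.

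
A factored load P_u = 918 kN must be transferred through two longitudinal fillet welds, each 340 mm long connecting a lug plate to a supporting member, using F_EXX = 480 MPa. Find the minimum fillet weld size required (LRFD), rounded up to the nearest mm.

w = 9 mm

Total weld length L = 680 mm.
Required throat t_e = P_u / (φ × 0.6 F_EXX × L) = 918 / (0.75 × 0.6 × 480 × 680 × 10⁻³) = 6.25 mm.
Required leg w = t_e / 0.707 = 8.84 mm → use 9 mm.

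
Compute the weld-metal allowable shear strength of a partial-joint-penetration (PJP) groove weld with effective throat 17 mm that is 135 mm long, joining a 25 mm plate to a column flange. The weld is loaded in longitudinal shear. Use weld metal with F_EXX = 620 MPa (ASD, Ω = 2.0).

R_n/Ω ≈ 427 kN

Effective throat (given) t_e = 17 mm.
A_we = 17 × 135 = 2295 mm².
F_nw = 0.6 F_EXX = 372 MPa.
R_n/Ω = (372 × 2295) / 2.0 × 10⁻³ = 426.9 kN.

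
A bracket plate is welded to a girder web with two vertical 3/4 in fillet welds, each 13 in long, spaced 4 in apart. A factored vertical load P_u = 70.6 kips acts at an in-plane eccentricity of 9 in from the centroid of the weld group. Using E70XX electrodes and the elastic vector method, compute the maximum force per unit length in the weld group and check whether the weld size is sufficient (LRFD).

f_max ≈ 10.3 kip/in; adequate

E70XX → F_EXX = 70 ksi.
Total weld length L_w = 26 in. Treat welds as unit-width lines.
Polar moment about centroid: J = 2[d³/12 + d(b/2)²] = 2[13³/12 + 13×2²] = 470.2 in³.
Direct shear f_v = P/L_w = 70.6 / 26 = 2.715 kip/in (vertical).
Torsion M = P·e = 70.6 × 9 = 635.4 kip·in.
Critical point at (x, y) = (2, 6.5) from centroid. f_tx = M·y/J = 8.784 kip/in; f_ty = M·x/J = 2.703 kip/in.
Resultant f_max = √[f_tx² + (f_v + f_ty)²] = √[8.784² + (2.715 + 2.703)²] = 10.32 kip/in.
Capacity per unit length: φr_n = 0.75 × 0.6 × 70 × (0.707 × 0.75) = 16.7 kip/in.
10.32 ≤ 16.7 → adequate.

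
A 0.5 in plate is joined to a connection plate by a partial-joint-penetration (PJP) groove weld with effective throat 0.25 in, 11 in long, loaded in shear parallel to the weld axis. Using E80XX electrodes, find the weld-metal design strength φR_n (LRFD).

φR_n ≈ 99 kip

E80XX → F_EXX = 80 ksi.
Effective throat (given) t_e = 0.25 in.
A_we = 0.25 × 11 = 2.75 in².
F_nw = 0.6 F_EXX = 48 ksi.
φR_n = 0.75 × 48 × 2.75 = 99 kip.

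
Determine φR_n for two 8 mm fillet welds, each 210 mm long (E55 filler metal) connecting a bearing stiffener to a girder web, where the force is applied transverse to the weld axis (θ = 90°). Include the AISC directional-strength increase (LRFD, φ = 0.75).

E55XX → F_EXX = 550 MPa.
t_e = 0.707 × 8 = 5.656 mm; A_we = 5.656 × 420 = 2376 mm².
Directional factor: 1.0 + 0.5 sin^1.5(90°) = 1.5.
F_nw = 0.6 × 550 × 1.5 = 495 MPa.
φR_n = 0.75 × 495 × 2376 × 10⁻³ = 881.9 kN.

φR_n ≈ 882 kN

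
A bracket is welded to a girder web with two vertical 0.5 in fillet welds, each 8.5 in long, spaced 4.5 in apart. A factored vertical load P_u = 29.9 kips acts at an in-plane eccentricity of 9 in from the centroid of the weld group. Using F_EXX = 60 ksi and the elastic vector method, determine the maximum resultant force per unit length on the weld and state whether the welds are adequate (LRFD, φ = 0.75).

f_max ≈ 7.85 kip/in; adequate

Total weld length L_w = 17 in. Treat welds as unit-width lines.
Polar moment about centroid: J = 2[d³/12 + d(b/2)²] = 2[8.5³/12 + 8.5×2.25²] = 188.4 in³.
Direct shear f_v = P/L_w = 29.9 / 17 = 1.759 kip/in (vertical).
Torsion M = P·e = 29.9 × 9 = 269.1 kip·in.
Critical point at (x, y) = (2.25, 4.25) from centroid. f_tx = M·y/J = 6.07 kip/in; f_ty = M·x/J = 3.213 kip/in.
Resultant f_max = √[f_tx² + (f_v + f_ty)²] = √[6.07² + (1.759 + 3.213)²] = 7.847 kip/in.
Capacity per unit length: φr_n = 0.75 × 0.6 × 60 × (0.707 × 0.5) = 9.544 kip/in.
7.847 ≤ 9.544 → adequate.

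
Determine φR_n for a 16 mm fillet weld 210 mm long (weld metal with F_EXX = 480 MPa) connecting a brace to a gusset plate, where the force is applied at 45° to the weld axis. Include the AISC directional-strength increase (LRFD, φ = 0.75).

t_e = 0.707 × 16 = 11.31 mm; A_we = 11.31 × 210 = 2376 mm².
Directional factor: 1.0 + 0.5 sin^1.5(45°) = 1.297.
F_nw = 0.6 × 480 × 1.297 = 373.6 MPa.
φR_n = 0.75 × 373.6 × 2376 × 10⁻³ = 665.7 kN.

φR_n ≈ 666 kN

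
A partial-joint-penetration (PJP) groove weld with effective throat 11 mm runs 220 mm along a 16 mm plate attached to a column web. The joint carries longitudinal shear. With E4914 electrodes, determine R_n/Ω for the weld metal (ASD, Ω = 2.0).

R_n/Ω ≈ 356 kN

E49XX → F_EXX = 490 MPa.
Effective throat (given) t_e = 11 mm.
A_we = 11 × 220 = 2420 mm².
F_nw = 0.6 F_EXX = 294 MPa.
R_n/Ω = (294 × 2420) / 2.0 × 10⁻³ = 355.7 kN.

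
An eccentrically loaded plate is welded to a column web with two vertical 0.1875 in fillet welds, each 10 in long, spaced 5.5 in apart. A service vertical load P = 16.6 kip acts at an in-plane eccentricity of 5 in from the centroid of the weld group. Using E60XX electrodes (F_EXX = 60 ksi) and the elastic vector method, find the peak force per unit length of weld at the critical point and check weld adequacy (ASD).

f_max ≈ 2.02 kip/in; adequate

Total weld length L_w = 20 in. Treat welds as unit-width lines.
Polar moment about centroid: J = 2[d³/12 + d(b/2)²] = 2[10³/12 + 10×2.75²] = 317.9 in³.
Direct shear f_v = P/L_w = 16.6 / 20 = 0.83 kip/in (vertical).
Torsion M = P·e = 16.6 × 5 = 83 kip·in.
Critical point at (x, y) = (2.75, 5) from centroid. f_tx = M·y/J = 1.305 kip/in; f_ty = M·x/J = 0.718 kip/in.
Resultant f_max = √[f_tx² + (f_v + f_ty)²] = √[1.305² + (0.83 + 0.718)²] = 2.025 kip/in.
Capacity per unit length: r_n/Ω = (1/2.0) × 0.6 × 60 × (0.707 × 0.1875) = 2.386 kip/in.
2.025 ≤ 2.386 → adequate.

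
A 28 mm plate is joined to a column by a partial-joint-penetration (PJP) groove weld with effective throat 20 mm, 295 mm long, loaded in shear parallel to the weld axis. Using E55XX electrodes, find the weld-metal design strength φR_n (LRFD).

φR_n ≈ 1460 kN

E55XX → F_EXX = 550 MPa.
Effective throat (given) t_e = 20 mm.
A_we = 20 × 295 = 5900 mm².
F_nw = 0.6 F_EXX = 330 MPa.
φR_n = 0.75 × 330 × 5900 × 10⁻³ = 1460 kN.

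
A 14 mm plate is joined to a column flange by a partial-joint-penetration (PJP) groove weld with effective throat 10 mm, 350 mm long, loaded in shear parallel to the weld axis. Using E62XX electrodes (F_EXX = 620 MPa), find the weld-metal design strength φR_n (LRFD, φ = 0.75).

φR_n ≈ 976 kN

Effective throat (given) t_e = 10 mm.
A_we = 10 × 350 = 3500 mm².
F_nw = 0.6 F_EXX = 372 MPa.
φR_n = 0.75 × 372 × 3500 × 10⁻³ = 976.5 kN.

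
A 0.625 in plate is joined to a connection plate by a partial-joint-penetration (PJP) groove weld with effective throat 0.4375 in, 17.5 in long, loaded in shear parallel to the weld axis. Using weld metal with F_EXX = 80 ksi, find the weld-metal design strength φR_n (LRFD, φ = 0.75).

φR_n ≈ 276 kip

Effective throat (given) t_e = 0.4375 in.
A_we = 0.4375 × 17.5 = 7.656 in².
F_nw = 0.6 F_EXX = 48 ksi.
φR_n = 0.75 × 48 × 7.656 = 275.6 kip.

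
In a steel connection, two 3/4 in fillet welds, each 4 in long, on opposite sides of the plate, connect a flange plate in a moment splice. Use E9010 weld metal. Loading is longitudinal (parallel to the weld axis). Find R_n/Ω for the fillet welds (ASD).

R_n/Ω ≈ 115 kips

E90XX → F_EXX = 90 ksi.
Effective throat t_e = 0.707 × 0.75 = 0.5302 in.
Total length L = 8 in; A_we = 0.5302 × 8 = 4.242 in².
F_nw = 0.6 F_EXX = 0.6 × 90 = 54 ksi.
R_n = 54 × 4.242 = 229.1 kips; R_n/Ω = 229.1/2.0 = 114.5 kips.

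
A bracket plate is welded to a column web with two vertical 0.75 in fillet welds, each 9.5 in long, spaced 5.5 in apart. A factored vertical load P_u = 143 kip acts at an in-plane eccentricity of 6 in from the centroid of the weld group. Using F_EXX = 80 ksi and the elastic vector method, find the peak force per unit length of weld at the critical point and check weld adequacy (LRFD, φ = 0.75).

Total weld length L_w = 19 in. Treat welds as unit-width lines.
Polar moment about centroid: J = 2[d³/12 + d(b/2)²] = 2[9.5³/12 + 9.5×2.75²] = 286.6 in³.
Direct shear f_v = P/L_w = 143 / 19 = 7.526 kip/in (vertical).
Torsion M = P·e = 143 × 6 = 858 kip·in.
Critical point at (x, y) = (2.75, 4.75) from centroid. f_tx = M·y/J = 14.22 kip/in; f_ty = M·x/J = 8.233 kip/in.
Resultant f_max = √[f_tx² + (f_v + f_ty)²] = √[14.22² + (7.526 + 8.233)²] = 21.23 kip/in.
Capacity per unit length: φr_n = 0.75 × 0.6 × 80 × (0.707 × 0.75) = 19.09 kip/in.
21.23 > 19.09 → NOT adequate.

f_max ≈ 21.2 kip/in; NOT adequate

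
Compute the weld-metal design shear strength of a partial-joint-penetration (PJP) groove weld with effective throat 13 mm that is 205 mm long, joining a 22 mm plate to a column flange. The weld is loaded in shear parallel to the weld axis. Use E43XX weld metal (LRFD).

φR_n ≈ 516 kN

E43XX → F_EXX = 430 MPa.
Effective throat (given) t_e = 13 mm.
A_we = 13 × 205 = 2665 mm².
F_nw = 0.6 F_EXX = 258 MPa.
φR_n = 0.75 × 258 × 2665 × 10⁻³ = 515.7 kN.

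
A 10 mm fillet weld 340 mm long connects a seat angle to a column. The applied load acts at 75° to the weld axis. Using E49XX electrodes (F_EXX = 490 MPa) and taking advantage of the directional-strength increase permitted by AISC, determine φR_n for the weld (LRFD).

φR_n ≈ 782 kN

t_e = 0.707 × 10 = 7.07 mm; A_we = 7.07 × 340 = 2404 mm².
Directional factor: 1.0 + 0.5 sin^1.5(75°) = 1.475.
F_nw = 0.6 × 490 × 1.475 = 433.6 MPa.
φR_n = 0.75 × 433.6 × 2404 × 10⁻³ = 781.6 kN.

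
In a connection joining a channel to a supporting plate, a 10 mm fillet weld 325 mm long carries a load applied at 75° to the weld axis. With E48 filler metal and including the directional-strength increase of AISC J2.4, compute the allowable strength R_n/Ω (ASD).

R_n/Ω ≈ 488 kN

E48XX → F_EXX = 480 MPa.
t_e = 0.707 × 10 = 7.07 mm; A_we = 7.07 × 325 = 2298 mm².
Directional factor: 1.0 + 0.5 sin^1.5(75°) = 1.475.
F_nw = 0.6 × 480 × 1.475 = 424.7 MPa.
R_n/Ω = (424.7 × 2298) / 2.0 × 10⁻³ = 487.9 kN.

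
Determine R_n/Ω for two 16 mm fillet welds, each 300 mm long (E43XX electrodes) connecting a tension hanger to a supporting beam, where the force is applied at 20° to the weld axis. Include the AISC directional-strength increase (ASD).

R_n/Ω ≈ 963 kN

E43XX → F_EXX = 430 MPa.
t_e = 0.707 × 16 = 11.31 mm; A_we = 11.31 × 600 = 6787 mm².
Directional factor: 1.0 + 0.5 sin^1.5(20°) = 1.1.
F_nw = 0.6 × 430 × 1.1 = 283.8 MPa.
R_n/Ω = (283.8 × 6787) / 2.0 × 10⁻³ = 963.1 kN.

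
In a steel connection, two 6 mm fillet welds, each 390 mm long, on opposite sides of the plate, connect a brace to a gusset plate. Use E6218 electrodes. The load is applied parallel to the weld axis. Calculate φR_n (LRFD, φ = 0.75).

φR_n ≈ 923 kN

E62XX → F_EXX = 620 MPa.
Effective throat t_e = 0.707 × 6 = 4.242 mm.
Total length L = 780 mm; A_we = 4.242 × 780 = 3309 mm².
F_nw = 0.6 F_EXX = 0.6 × 620 = 372 MPa.
φR_n = 0.75 × 372 × 3309 × 10⁻³ = 923.1 kN.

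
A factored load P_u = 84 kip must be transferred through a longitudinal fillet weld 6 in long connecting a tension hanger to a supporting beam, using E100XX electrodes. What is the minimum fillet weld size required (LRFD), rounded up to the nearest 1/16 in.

E100XX → F_EXX = 100 ksi.
Total weld length L = 6 in.
Required throat t_e = P_u / (φ × 0.6 F_EXX × L) = 84 / (0.75 × 0.6 × 100 × 6) = 0.3111 in.
Required leg w = t_e / 0.707 = 0.44 in → use 1/2 in.

w = 1/2 in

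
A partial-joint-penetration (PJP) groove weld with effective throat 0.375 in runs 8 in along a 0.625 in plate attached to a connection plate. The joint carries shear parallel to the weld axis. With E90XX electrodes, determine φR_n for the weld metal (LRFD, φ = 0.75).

φR_n ≈ 122 kips

E90XX → F_EXX = 90 ksi.
Effective throat (given) t_e = 0.375 in.
A_we = 0.375 × 8 = 3 in².
F_nw = 0.6 F_EXX = 54 ksi.
φR_n = 0.75 × 54 × 3 = 121.5 kips.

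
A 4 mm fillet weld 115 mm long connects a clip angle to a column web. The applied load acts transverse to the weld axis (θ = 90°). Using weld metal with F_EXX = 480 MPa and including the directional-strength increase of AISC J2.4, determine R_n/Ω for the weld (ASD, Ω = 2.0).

R_n/Ω ≈ 70.2 kN

t_e = 0.707 × 4 = 2.828 mm; A_we = 2.828 × 115 = 325.2 mm².
Directional factor: 1.0 + 0.5 sin^1.5(90°) = 1.5.
F_nw = 0.6 × 480 × 1.5 = 432 MPa.
R_n/Ω = (432 × 325.2) / 2.0 × 10⁻³ = 70.25 kN.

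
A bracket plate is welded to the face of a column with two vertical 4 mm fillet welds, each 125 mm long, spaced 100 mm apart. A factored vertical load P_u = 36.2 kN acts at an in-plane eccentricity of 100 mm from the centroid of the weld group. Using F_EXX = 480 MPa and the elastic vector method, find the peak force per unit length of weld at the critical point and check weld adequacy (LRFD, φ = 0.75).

f_max ≈ 411 N/mm; adequate

Total weld length L_w = 250 mm. Treat welds as unit-width lines.
Polar moment about centroid: J = 2[d³/12 + d(b/2)²] = 2[125³/12 + 125×50²] = 950500 mm³.
Direct shear f_v = P/L_w = 36.2×10³ / 250 = 144.8 N/mm (vertical).
Torsion M = P·e = 36.2×10³ × 100 = 3620000 N·mm.
Critical point at (x, y) = (50, 62.5) from centroid. f_tx = M·y/J = 238 N/mm; f_ty = M·x/J = 190.4 N/mm.
Resultant f_max = √[f_tx² + (f_v + f_ty)²] = √[238² + (144.8 + 190.4)²] = 411.1 N/mm.
Capacity per unit length: φr_n = 0.75 × 0.6 × 480 × (0.707 × 4) = 610.8 N/mm.
411.1 ≤ 610.8 → adequate.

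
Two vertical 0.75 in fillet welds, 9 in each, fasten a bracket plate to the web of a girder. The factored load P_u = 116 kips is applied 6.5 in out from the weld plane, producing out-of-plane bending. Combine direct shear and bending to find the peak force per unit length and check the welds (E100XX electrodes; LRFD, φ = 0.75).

E100XX → F_EXX = 100 ksi.
L_w = 2 × 9 = 18 in; section modulus (unit throat) S = 2 × L²/6 = 27 in².
Direct shear f_v = P/L_w = 116/18 = 6.444 kip/in.
Moment M = P × e = 116 × 6.5 = 754 kip·in; bending f_b = M/S = 27.93 kip/in.
f_max = √(f_v² + f_b²) = √(6.444² + 27.93²) = 28.66 kip/in.
φr_n = 0.75 × 0.6 × 100 × (0.707 × 0.75) = 23.86 kip/in → NOT adequate.

f_max ≈ 28.7 kip/in; NOT adequate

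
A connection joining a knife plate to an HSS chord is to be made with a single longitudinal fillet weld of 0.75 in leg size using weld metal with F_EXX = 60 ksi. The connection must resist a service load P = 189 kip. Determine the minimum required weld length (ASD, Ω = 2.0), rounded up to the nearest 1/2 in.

L = 20 in

Throat t_e = 0.707 × 0.75 = 0.5302 in.
r_n/Ω = (0.6 × 60 × 0.5302) / 2.0 = 9.544 kip/in.
L_req = P / (r_n/Ω) = 189 / 9.544 = 19.8 in total.
Round up → use L = 20 in.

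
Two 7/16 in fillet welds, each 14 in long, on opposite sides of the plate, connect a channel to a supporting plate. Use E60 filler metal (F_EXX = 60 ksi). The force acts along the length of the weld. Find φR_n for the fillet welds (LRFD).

Effective throat t_e = 0.707 × 0.4375 = 0.3093 in.
Total length L = 28 in; A_we = 0.3093 × 28 = 8.661 in².
F_nw = 0.6 F_EXX = 0.6 × 60 = 36 ksi.
φR_n = 0.75 × 36 × 8.661 = 233.8 kips.

φR_n ≈ 234 kips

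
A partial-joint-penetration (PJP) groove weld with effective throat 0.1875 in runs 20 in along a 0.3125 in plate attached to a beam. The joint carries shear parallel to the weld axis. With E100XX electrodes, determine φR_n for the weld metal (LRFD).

E100XX → F_EXX = 100 ksi.
Effective throat (given) t_e = 0.1875 in.
A_we = 0.1875 × 20 = 3.75 in².
F_nw = 0.6 F_EXX = 60 ksi.
φR_n = 0.75 × 60 × 3.75 = 168.8 kips.

φR_n ≈ 169 kips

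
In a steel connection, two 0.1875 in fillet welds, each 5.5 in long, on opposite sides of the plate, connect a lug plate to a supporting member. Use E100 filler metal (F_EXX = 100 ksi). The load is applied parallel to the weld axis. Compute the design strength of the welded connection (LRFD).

Effective throat t_e = 0.707 × 0.1875 = 0.1326 in.
Total length L = 11 in; A_we = 0.1326 × 11 = 1.458 in².
F_nw = 0.6 F_EXX = 0.6 × 100 = 60 ksi.
φR_n = 0.75 × 60 × 1.458 = 65.62 kips.

φR_n ≈ 65.6 kips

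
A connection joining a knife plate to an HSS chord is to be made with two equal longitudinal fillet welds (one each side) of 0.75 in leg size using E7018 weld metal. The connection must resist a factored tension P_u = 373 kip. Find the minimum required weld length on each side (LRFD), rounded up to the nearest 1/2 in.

E70XX → F_EXX = 70 ksi.
Throat t_e = 0.707 × 0.75 = 0.5302 in.
φr_n = 0.75 × 0.6 × 70 × 0.5302 = 16.7 kip/in.
L_req = P_u / φr_n = 373 / 16.7 = 22.33 in total.
Per side: 22.33 / 2 = 11.17 in.
Round up → use L = 11.5 in on each side.

L = 11.5 in on each side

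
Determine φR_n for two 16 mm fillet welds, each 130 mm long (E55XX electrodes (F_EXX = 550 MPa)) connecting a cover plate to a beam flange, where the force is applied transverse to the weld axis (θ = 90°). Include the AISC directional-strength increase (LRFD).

φR_n ≈ 1090 kN

t_e = 0.707 × 16 = 11.31 mm; A_we = 11.31 × 260 = 2941 mm².
Directional factor: 1.0 + 0.5 sin^1.5(90°) = 1.5.
F_nw = 0.6 × 550 × 1.5 = 495 MPa.
φR_n = 0.75 × 495 × 2941 × 10⁻³ = 1092 kN.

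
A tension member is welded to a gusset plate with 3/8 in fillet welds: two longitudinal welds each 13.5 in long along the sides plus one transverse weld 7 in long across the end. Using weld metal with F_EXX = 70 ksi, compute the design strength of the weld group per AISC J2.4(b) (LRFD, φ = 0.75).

t_e = 0.707 × 0.375 = 0.2651 in.
R_nwl = 0.6 × 70 × 0.2651 × 27 = 300.7 kip (longitudinal, 2 welds).
R_nwt = 0.6 × 70 × 0.2651 × 7 = 77.95 kip (transverse, base value).
(i) R_nwl + R_nwt = 378.6 kip; (ii) 0.85 R_nwl + 1.5 R_nwt = 372.5 kip.
R_n = max = 378.6 kip [governs: (i)]; φR_n = 283.9 kip.

φR_n ≈ 284 kip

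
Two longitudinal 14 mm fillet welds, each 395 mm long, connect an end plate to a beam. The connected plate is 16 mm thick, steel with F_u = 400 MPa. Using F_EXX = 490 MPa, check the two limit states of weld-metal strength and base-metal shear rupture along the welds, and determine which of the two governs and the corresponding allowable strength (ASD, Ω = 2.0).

t_e = 0.707 × 14 = 9.898 mm; L = 790 mm.
Weld metal: R_n/Ω = (1/2.0) × 0.6 × 490 × 9.898 × 790 × 10⁻³ = 1149 kN.
Base metal (shear rupture): R_n/Ω = (1/2.0) × 0.6 × 400 × 16 × 790 × 10⁻³ = 1517 kN.
Governing: weld metal.

R_n/Ω ≈ 1150 kN (weld metal governs)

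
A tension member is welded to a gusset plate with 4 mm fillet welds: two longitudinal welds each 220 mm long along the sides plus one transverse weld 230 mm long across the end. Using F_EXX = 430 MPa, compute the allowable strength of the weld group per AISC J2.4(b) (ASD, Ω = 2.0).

R_n/Ω ≈ 262 kN

t_e = 0.707 × 4 = 2.828 mm.
R_nwl = 0.6 × 430 × 2.828 × 440 × 10⁻³ = 321 kN (longitudinal, 2 welds).
R_nwt = 0.6 × 430 × 2.828 × 230 × 10⁻³ = 167.8 kN (transverse, base value).
(i) R_nwl + R_nwt = 488.8 kN; (ii) 0.85 R_nwl + 1.5 R_nwt = 524.6 kN.
R_n = max = 524.6 kN [governs: (ii)]; R_n/Ω = 262.3 kN.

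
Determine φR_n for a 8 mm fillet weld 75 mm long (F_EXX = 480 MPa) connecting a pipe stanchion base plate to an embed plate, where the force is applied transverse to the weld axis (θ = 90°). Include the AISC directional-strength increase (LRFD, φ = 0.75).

t_e = 0.707 × 8 = 5.656 mm; A_we = 5.656 × 75 = 424.2 mm².
Directional factor: 1.0 + 0.5 sin^1.5(90°) = 1.5.
F_nw = 0.6 × 480 × 1.5 = 432 MPa.
φR_n = 0.75 × 432 × 424.2 × 10⁻³ = 137.4 kN.

φR_n ≈ 137 kN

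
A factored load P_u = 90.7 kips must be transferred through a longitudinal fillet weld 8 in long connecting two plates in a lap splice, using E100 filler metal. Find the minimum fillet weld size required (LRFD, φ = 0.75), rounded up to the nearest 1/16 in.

E100XX → F_EXX = 100 ksi.
Total weld length L = 8 in.
Required throat t_e = P_u / (φ × 0.6 F_EXX × L) = 90.7 / (0.75 × 0.6 × 100 × 8) = 0.2519 in.
Required leg w = t_e / 0.707 = 0.3564 in → use 3/8 in.

w = 3/8 in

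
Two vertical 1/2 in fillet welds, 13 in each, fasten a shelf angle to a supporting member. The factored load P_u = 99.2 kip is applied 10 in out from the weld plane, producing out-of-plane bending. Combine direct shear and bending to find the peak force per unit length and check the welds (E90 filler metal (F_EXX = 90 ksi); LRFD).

L_w = 2 × 13 = 26 in; section modulus (unit throat) S = 2 × L²/6 = 56.33 in².
Direct shear f_v = P/L_w = 99.2/26 = 3.815 kip/in.
Moment M = P × e = 99.2 × 10 = 992 kip·in; bending f_b = M/S = 17.61 kip/in.
f_max = √(f_v² + f_b²) = √(3.815² + 17.61²) = 18.02 kip/in.
φr_n = 0.75 × 0.6 × 90 × (0.707 × 0.5) = 14.32 kip/in → NOT adequate.

f_max ≈ 18 kip/in; NOT adequate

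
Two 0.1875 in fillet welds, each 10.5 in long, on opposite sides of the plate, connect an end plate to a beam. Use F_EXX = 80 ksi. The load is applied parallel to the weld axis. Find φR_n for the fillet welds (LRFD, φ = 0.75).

Effective throat t_e = 0.707 × 0.1875 = 0.1326 in.
Total length L = 21 in; A_we = 0.1326 × 21 = 2.784 in².
F_nw = 0.6 F_EXX = 0.6 × 80 = 48 ksi.
φR_n = 0.75 × 48 × 2.784 = 100.2 kips.

φR_n ≈ 100 kips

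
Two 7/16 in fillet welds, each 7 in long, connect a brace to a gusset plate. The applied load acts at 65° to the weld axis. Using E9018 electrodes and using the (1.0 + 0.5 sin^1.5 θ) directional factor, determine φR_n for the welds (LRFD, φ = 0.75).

E90XX → F_EXX = 90 ksi.
t_e = 0.707 × 0.4375 = 0.3093 in; A_we = 0.3093 × 14 = 4.33 in².
Directional factor: 1.0 + 0.5 sin^1.5(65°) = 1.431.
F_nw = 0.6 × 90 × 1.431 = 77.3 ksi.
φR_n = 0.75 × 77.3 × 4.33 = 251 kip.

φR_n ≈ 251 kip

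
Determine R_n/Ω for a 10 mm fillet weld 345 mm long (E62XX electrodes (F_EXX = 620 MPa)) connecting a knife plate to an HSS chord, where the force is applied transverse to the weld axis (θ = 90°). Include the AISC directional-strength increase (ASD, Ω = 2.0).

t_e = 0.707 × 10 = 7.07 mm; A_we = 7.07 × 345 = 2439 mm².
Directional factor: 1.0 + 0.5 sin^1.5(90°) = 1.5.
F_nw = 0.6 × 620 × 1.5 = 558 MPa.
R_n/Ω = (558 × 2439) / 2.0 × 10⁻³ = 680.5 kN.

R_n/Ω ≈ 681 kN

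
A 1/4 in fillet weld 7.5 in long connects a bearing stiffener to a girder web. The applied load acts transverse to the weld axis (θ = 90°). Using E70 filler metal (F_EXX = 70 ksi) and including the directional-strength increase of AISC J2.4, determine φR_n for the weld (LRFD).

t_e = 0.707 × 0.25 = 0.1767 in; A_we = 0.1767 × 7.5 = 1.326 in².
Directional factor: 1.0 + 0.5 sin^1.5(90°) = 1.5.
F_nw = 0.6 × 70 × 1.5 = 63 ksi.
φR_n = 0.75 × 63 × 1.326 = 62.64 kip.

φR_n ≈ 62.6 kip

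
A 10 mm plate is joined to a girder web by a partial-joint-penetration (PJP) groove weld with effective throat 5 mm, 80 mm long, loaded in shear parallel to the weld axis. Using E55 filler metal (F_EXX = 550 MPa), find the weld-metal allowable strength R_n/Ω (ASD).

R_n/Ω ≈ 66 kN

Effective throat (given) t_e = 5 mm.
A_we = 5 × 80 = 400 mm².
F_nw = 0.6 F_EXX = 330 MPa.
R_n/Ω = (330 × 400) / 2.0 × 10⁻³ = 66 kN.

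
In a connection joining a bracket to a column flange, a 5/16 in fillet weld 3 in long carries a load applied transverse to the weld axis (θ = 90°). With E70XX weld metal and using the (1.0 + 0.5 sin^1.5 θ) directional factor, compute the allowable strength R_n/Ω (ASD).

E70XX → F_EXX = 70 ksi.
t_e = 0.707 × 0.3125 = 0.2209 in; A_we = 0.2209 × 3 = 0.6628 in².
Directional factor: 1.0 + 0.5 sin^1.5(90°) = 1.5.
F_nw = 0.6 × 70 × 1.5 = 63 ksi.
R_n/Ω = (63 × 0.6628) / 2.0 = 20.88 kip.

R_n/Ω ≈ 20.9 kip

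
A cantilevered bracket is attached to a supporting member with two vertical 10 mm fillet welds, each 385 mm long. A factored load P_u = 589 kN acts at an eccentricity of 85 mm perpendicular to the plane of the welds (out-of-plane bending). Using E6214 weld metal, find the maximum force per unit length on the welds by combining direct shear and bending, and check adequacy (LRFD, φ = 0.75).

E62XX → F_EXX = 620 MPa.
L_w = 2 × 385 = 770 mm; section modulus (unit throat) S = 2 × L²/6 = 49410 mm².
Direct shear f_v = P/L_w = 589×10³/770 = 764.9 N/mm.
Moment M = P × e = 589×10³ × 85 = 50065000 N·mm; bending f_b = M/S = 1013 N/mm.
f_max = √(f_v² + f_b²) = √(764.9² + 1013²) = 1270 N/mm.
φr_n = 0.75 × 0.6 × 620 × (0.707 × 10) = 1973 N/mm → adequate.

f_max ≈ 1270 N/mm; adequate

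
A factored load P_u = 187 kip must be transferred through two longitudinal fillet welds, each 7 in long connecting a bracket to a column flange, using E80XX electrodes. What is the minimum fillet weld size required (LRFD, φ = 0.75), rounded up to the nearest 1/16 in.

w = 9/16 in

E80XX → F_EXX = 80 ksi.
Total weld length L = 14 in.
Required throat t_e = P_u / (φ × 0.6 F_EXX × L) = 187 / (0.75 × 0.6 × 80 × 14) = 0.371 in.
Required leg w = t_e / 0.707 = 0.5248 in → use 9/16 in.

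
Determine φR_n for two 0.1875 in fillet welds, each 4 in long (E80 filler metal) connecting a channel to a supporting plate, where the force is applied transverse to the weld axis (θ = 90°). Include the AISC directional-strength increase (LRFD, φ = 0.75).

E80XX → F_EXX = 80 ksi.
t_e = 0.707 × 0.1875 = 0.1326 in; A_we = 0.1326 × 8 = 1.06 in².
Directional factor: 1.0 + 0.5 sin^1.5(90°) = 1.5.
F_nw = 0.6 × 80 × 1.5 = 72 ksi.
φR_n = 0.75 × 72 × 1.06 = 57.27 kip.

φR_n ≈ 57.3 kip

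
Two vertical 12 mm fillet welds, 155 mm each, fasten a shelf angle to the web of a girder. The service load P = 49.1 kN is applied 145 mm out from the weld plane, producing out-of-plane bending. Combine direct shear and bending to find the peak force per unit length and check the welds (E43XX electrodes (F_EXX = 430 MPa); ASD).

f_max ≈ 903 N/mm; adequate

L_w = 2 × 155 = 310 mm; section modulus (unit throat) S = 2 × L²/6 = 8008 mm².
Direct shear f_v = P/L_w = 49.1×10³/310 = 158.4 N/mm.
Moment M = P × e = 49.1×10³ × 145 = 7119500 N·mm; bending f_b = M/S = 889 N/mm.
f_max = √(f_v² + f_b²) = √(158.4² + 889²) = 903 N/mm.
r_n/Ω = (1/2.0) × 0.6 × 430 × (0.707 × 12) = 1094 N/mm → adequate.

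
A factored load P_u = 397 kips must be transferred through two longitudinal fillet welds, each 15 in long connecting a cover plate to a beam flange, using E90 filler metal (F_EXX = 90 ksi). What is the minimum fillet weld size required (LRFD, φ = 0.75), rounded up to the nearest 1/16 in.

w = 1/2 in

Total weld length L = 30 in.
Required throat t_e = P_u / (φ × 0.6 F_EXX × L) = 397 / (0.75 × 0.6 × 90 × 30) = 0.3267 in.
Required leg w = t_e / 0.707 = 0.4622 in → use 1/2 in.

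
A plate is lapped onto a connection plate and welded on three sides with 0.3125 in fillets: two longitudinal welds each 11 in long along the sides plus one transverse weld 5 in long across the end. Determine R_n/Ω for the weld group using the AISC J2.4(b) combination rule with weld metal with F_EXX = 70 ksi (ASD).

R_n/Ω ≈ 125 kips

t_e = 0.707 × 0.3125 = 0.2209 in.
R_nwl = 0.6 × 70 × 0.2209 × 22 = 204.1 kips (longitudinal, 2 welds).
R_nwt = 0.6 × 70 × 0.2209 × 5 = 46.4 kips (transverse, base value).
(i) R_nwl + R_nwt = 250.5 kips; (ii) 0.85 R_nwl + 1.5 R_nwt = 243.1 kips.
R_n = max = 250.5 kips [governs: (i)]; R_n/Ω = 125.3 kips.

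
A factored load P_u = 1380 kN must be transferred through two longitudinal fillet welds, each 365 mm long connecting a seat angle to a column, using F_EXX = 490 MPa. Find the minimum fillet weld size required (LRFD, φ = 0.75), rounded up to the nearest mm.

w = 13 mm

Total weld length L = 730 mm.
Required throat t_e = P_u / (φ × 0.6 F_EXX × L) = 1380 / (0.75 × 0.6 × 490 × 730 × 10⁻³) = 8.573 mm.
Required leg w = t_e / 0.707 = 12.13 mm → use 13 mm.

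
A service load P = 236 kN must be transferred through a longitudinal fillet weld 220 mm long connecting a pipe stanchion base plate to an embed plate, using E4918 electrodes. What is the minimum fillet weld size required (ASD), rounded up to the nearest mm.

E49XX → F_EXX = 490 MPa.
Total weld length L = 220 mm.
Required throat t_e = P × Ω / (0.6 F_EXX × L) = 236 × 2.0 / (0.6 × 490 × 220 × 10⁻³) = 7.297 mm.
Required leg w = t_e / 0.707 = 10.32 mm → use 11 mm.

w = 11 mm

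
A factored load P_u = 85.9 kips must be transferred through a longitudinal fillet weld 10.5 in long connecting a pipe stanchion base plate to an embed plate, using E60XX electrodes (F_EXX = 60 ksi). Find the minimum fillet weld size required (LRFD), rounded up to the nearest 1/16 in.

w = 7/16 in

Total weld length L = 10.5 in.
Required throat t_e = P_u / (φ × 0.6 F_EXX × L) = 85.9 / (0.75 × 0.6 × 60 × 10.5) = 0.303 in.
Required leg w = t_e / 0.707 = 0.4286 in → use 7/16 in.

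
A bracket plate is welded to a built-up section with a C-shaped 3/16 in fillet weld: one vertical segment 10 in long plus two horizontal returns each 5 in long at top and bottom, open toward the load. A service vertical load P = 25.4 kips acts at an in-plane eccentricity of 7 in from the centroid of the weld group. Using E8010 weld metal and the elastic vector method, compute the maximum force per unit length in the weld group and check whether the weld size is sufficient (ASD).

f_max ≈ 3.78 kip/in; NOT adequate

E80XX → F_EXX = 80 ksi.
Total weld length L_w = 20 in. Treat welds as unit-width lines.
Centroid: x̄ = 2×5×2.5 / 20 = 1.25 in from the vertical weld.
Polar moment about centroid: J = I_x + I_y = [10³/12 + 2×5×5²] + [10×1.25² + 2(5³/12 + 5×1.25²)] = 385.4 in³.
Direct shear f_v = P/L_w = 25.4 / 20 = 1.27 kip/in (vertical).
Torsion M = P·e = 25.4 × 7 = 177.8 kip·in.
Critical point at (x, y) = (3.75, 5) from centroid. f_tx = M·y/J = 2.307 kip/in; f_ty = M·x/J = 1.73 kip/in.
Resultant f_max = √[f_tx² + (f_v + f_ty)²] = √[2.307² + (1.27 + 1.73)²] = 3.784 kip/in.
Capacity per unit length: r_n/Ω = (1/2.0) × 0.6 × 80 × (0.707 × 0.1875) = 3.181 kip/in.
3.784 > 3.181 → NOT adequate.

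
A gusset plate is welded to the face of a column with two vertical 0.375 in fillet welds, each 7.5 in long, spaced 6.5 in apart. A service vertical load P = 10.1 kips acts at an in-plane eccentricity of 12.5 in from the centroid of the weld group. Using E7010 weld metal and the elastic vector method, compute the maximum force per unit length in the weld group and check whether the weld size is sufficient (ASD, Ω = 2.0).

E70XX → F_EXX = 70 ksi.
Total weld length L_w = 15 in. Treat welds as unit-width lines.
Polar moment about centroid: J = 2[d³/12 + d(b/2)²] = 2[7.5³/12 + 7.5×3.25²] = 228.8 in³.
Direct shear f_v = P/L_w = 10.1 / 15 = 0.6733 kip/in (vertical).
Torsion M = P·e = 10.1 × 12.5 = 126.25 kip·in.
Critical point at (x, y) = (3.25, 3.75) from centroid. f_tx = M·y/J = 2.07 kip/in; f_ty = M·x/J = 1.794 kip/in.
Resultant f_max = √[f_tx² + (f_v + f_ty)²] = √[2.07² + (0.6733 + 1.794)²] = 3.22 kip/in.
Capacity per unit length: r_n/Ω = (1/2.0) × 0.6 × 70 × (0.707 × 0.375) = 5.568 kip/in.
3.22 ≤ 5.568 → adequate.

f_max ≈ 3.22 kip/in; adequate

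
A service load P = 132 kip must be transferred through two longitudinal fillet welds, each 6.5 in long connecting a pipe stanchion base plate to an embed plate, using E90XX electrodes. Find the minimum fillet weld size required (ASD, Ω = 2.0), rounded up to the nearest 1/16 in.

w = 9/16 in

E90XX → F_EXX = 90 ksi.
Total weld length L = 13 in.
Required throat t_e = P × Ω / (0.6 F_EXX × L) = 132 × 2.0 / (0.6 × 90 × 13) = 0.3761 in.
Required leg w = t_e / 0.707 = 0.5319 in → use 9/16 in.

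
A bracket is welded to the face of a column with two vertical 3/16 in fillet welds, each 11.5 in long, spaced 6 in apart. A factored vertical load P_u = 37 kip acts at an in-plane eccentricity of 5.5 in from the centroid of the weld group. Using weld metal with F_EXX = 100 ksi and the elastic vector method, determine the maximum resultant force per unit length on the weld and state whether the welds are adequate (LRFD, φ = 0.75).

Total weld length L_w = 23 in. Treat welds as unit-width lines.
Polar moment about centroid: J = 2[d³/12 + d(b/2)²] = 2[11.5³/12 + 11.5×3²] = 460.5 in³.
Direct shear f_v = P/L_w = 37 / 23 = 1.609 kip/in (vertical).
Torsion M = P·e = 37 × 5.5 = 203.5 kip·in.
Critical point at (x, y) = (3, 5.75) from centroid. f_tx = M·y/J = 2.541 kip/in; f_ty = M·x/J = 1.326 kip/in.
Resultant f_max = √[f_tx² + (f_v + f_ty)²] = √[2.541² + (1.609 + 1.326)²] = 3.882 kip/in.
Capacity per unit length: φr_n = 0.75 × 0.6 × 100 × (0.707 × 0.1875) = 5.965 kip/in.
3.882 ≤ 5.965 → adequate.

f_max ≈ 3.88 kip/in; adequate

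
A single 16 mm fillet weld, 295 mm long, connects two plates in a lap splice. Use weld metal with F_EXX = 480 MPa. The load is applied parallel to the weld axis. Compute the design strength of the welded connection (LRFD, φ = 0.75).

φR_n ≈ 721 kN

Effective throat t_e = 0.707 × 16 = 11.31 mm.
Total length L = 295 mm; A_we = 11.31 × 295 = 3337 mm².
F_nw = 0.6 F_EXX = 0.6 × 480 = 288 MPa.
φR_n = 0.75 × 288 × 3337 × 10⁻³ = 720.8 kN.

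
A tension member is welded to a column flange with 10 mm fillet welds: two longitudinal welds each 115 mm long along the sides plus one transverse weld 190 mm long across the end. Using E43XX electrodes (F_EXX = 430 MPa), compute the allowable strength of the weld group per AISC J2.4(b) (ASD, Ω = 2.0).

R_n/Ω ≈ 438 kN

t_e = 0.707 × 10 = 7.07 mm.
R_nwl = 0.6 × 430 × 7.07 × 230 × 10⁻³ = 419.5 kN (longitudinal, 2 welds).
R_nwt = 0.6 × 430 × 7.07 × 190 × 10⁻³ = 346.6 kN (transverse, base value).
(i) R_nwl + R_nwt = 766.1 kN; (ii) 0.85 R_nwl + 1.5 R_nwt = 876.5 kN.
R_n = max = 876.5 kN [governs: (ii)]; R_n/Ω = 438.2 kN.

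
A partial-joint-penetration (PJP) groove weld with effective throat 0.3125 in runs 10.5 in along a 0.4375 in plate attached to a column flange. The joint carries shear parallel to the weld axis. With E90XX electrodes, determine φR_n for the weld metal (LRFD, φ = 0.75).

φR_n ≈ 133 kips

E90XX → F_EXX = 90 ksi.
Effective throat (given) t_e = 0.3125 in.
A_we = 0.3125 × 10.5 = 3.281 in².
F_nw = 0.6 F_EXX = 54 ksi.
φR_n = 0.75 × 54 × 3.281 = 132.9 kips.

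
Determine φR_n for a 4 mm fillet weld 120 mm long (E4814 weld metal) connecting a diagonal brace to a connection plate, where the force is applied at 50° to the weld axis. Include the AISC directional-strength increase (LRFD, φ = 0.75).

E48XX → F_EXX = 480 MPa.
t_e = 0.707 × 4 = 2.828 mm; A_we = 2.828 × 120 = 339.4 mm².
Directional factor: 1.0 + 0.5 sin^1.5(50°) = 1.335.
F_nw = 0.6 × 480 × 1.335 = 384.5 MPa.
φR_n = 0.75 × 384.5 × 339.4 × 10⁻³ = 97.88 kN.

φR_n ≈ 97.9 kN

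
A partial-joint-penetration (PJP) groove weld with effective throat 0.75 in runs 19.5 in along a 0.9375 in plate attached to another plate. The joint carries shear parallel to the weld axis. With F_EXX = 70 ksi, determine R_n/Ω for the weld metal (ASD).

R_n/Ω ≈ 307 kip

Effective throat (given) t_e = 0.75 in.
A_we = 0.75 × 19.5 = 14.62 in².
F_nw = 0.6 F_EXX = 42 ksi.
R_n/Ω = (42 × 14.62) / 2.0 = 307.1 kip.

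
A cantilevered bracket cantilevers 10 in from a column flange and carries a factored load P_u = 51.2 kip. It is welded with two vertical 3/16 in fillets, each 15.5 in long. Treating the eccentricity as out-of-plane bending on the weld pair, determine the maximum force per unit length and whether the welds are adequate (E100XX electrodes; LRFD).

f_max ≈ 6.6 kip/in; NOT adequate

E100XX → F_EXX = 100 ksi.
L_w = 2 × 15.5 = 31 in; section modulus (unit throat) S = 2 × L²/6 = 80.08 in².
Direct shear f_v = P/L_w = 51.2/31 = 1.652 kip/in.
Moment M = P × e = 51.2 × 10 = 512 kip·in; bending f_b = M/S = 6.393 kip/in.
f_max = √(f_v² + f_b²) = √(1.652² + 6.393²) = 6.603 kip/in.
φr_n = 0.75 × 0.6 × 100 × (0.707 × 0.1875) = 5.965 kip/in → NOT adequate.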